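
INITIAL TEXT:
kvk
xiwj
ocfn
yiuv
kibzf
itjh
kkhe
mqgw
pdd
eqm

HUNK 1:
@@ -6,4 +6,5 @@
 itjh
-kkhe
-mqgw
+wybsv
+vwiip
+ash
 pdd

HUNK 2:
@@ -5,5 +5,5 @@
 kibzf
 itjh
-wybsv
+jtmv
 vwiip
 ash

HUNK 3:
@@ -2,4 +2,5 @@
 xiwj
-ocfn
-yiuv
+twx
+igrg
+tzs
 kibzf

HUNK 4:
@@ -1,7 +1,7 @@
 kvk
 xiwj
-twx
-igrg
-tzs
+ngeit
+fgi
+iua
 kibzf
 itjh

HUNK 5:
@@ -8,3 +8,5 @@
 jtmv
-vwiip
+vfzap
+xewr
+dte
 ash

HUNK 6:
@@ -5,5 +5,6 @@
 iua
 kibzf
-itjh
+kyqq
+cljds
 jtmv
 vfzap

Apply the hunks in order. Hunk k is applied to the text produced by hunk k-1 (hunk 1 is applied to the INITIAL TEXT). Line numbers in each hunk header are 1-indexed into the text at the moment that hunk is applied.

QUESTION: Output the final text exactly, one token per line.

Hunk 1: at line 6 remove [kkhe,mqgw] add [wybsv,vwiip,ash] -> 11 lines: kvk xiwj ocfn yiuv kibzf itjh wybsv vwiip ash pdd eqm
Hunk 2: at line 5 remove [wybsv] add [jtmv] -> 11 lines: kvk xiwj ocfn yiuv kibzf itjh jtmv vwiip ash pdd eqm
Hunk 3: at line 2 remove [ocfn,yiuv] add [twx,igrg,tzs] -> 12 lines: kvk xiwj twx igrg tzs kibzf itjh jtmv vwiip ash pdd eqm
Hunk 4: at line 1 remove [twx,igrg,tzs] add [ngeit,fgi,iua] -> 12 lines: kvk xiwj ngeit fgi iua kibzf itjh jtmv vwiip ash pdd eqm
Hunk 5: at line 8 remove [vwiip] add [vfzap,xewr,dte] -> 14 lines: kvk xiwj ngeit fgi iua kibzf itjh jtmv vfzap xewr dte ash pdd eqm
Hunk 6: at line 5 remove [itjh] add [kyqq,cljds] -> 15 lines: kvk xiwj ngeit fgi iua kibzf kyqq cljds jtmv vfzap xewr dte ash pdd eqm

Answer: kvk
xiwj
ngeit
fgi
iua
kibzf
kyqq
cljds
jtmv
vfzap
xewr
dte
ash
pdd
eqm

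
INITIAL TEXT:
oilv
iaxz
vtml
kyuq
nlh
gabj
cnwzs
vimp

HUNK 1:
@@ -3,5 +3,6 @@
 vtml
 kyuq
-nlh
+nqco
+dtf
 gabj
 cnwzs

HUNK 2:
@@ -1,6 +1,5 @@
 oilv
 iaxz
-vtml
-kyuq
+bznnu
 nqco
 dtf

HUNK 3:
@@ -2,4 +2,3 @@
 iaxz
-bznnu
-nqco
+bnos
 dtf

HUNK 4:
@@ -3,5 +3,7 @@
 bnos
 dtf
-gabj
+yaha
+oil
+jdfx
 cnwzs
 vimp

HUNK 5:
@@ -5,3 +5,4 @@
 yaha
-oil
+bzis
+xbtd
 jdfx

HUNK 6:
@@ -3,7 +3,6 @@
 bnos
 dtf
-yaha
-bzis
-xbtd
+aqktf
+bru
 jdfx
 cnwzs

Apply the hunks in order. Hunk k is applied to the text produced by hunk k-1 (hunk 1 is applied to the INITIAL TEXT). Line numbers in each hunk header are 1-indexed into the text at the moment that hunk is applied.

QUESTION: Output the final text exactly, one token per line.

Hunk 1: at line 3 remove [nlh] add [nqco,dtf] -> 9 lines: oilv iaxz vtml kyuq nqco dtf gabj cnwzs vimp
Hunk 2: at line 1 remove [vtml,kyuq] add [bznnu] -> 8 lines: oilv iaxz bznnu nqco dtf gabj cnwzs vimp
Hunk 3: at line 2 remove [bznnu,nqco] add [bnos] -> 7 lines: oilv iaxz bnos dtf gabj cnwzs vimp
Hunk 4: at line 3 remove [gabj] add [yaha,oil,jdfx] -> 9 lines: oilv iaxz bnos dtf yaha oil jdfx cnwzs vimp
Hunk 5: at line 5 remove [oil] add [bzis,xbtd] -> 10 lines: oilv iaxz bnos dtf yaha bzis xbtd jdfx cnwzs vimp
Hunk 6: at line 3 remove [yaha,bzis,xbtd] add [aqktf,bru] -> 9 lines: oilv iaxz bnos dtf aqktf bru jdfx cnwzs vimp

Answer: oilv
iaxz
bnos
dtf
aqktf
bru
jdfx
cnwzs
vimp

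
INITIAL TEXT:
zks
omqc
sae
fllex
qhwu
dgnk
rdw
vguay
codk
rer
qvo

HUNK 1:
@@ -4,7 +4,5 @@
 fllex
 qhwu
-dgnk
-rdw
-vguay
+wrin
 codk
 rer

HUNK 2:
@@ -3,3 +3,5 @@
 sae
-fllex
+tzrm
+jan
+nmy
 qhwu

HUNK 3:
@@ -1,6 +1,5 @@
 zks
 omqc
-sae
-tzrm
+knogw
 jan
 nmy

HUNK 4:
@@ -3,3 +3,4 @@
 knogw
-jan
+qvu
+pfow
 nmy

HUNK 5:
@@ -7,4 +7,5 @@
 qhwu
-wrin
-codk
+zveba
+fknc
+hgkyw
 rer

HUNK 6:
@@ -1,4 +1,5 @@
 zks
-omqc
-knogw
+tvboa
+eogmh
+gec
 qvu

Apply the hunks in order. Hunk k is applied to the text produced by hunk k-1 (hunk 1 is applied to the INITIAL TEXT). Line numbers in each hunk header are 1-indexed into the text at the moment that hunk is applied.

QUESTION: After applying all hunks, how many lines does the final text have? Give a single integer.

Answer: 13

Derivation:
Hunk 1: at line 4 remove [dgnk,rdw,vguay] add [wrin] -> 9 lines: zks omqc sae fllex qhwu wrin codk rer qvo
Hunk 2: at line 3 remove [fllex] add [tzrm,jan,nmy] -> 11 lines: zks omqc sae tzrm jan nmy qhwu wrin codk rer qvo
Hunk 3: at line 1 remove [sae,tzrm] add [knogw] -> 10 lines: zks omqc knogw jan nmy qhwu wrin codk rer qvo
Hunk 4: at line 3 remove [jan] add [qvu,pfow] -> 11 lines: zks omqc knogw qvu pfow nmy qhwu wrin codk rer qvo
Hunk 5: at line 7 remove [wrin,codk] add [zveba,fknc,hgkyw] -> 12 lines: zks omqc knogw qvu pfow nmy qhwu zveba fknc hgkyw rer qvo
Hunk 6: at line 1 remove [omqc,knogw] add [tvboa,eogmh,gec] -> 13 lines: zks tvboa eogmh gec qvu pfow nmy qhwu zveba fknc hgkyw rer qvo
Final line count: 13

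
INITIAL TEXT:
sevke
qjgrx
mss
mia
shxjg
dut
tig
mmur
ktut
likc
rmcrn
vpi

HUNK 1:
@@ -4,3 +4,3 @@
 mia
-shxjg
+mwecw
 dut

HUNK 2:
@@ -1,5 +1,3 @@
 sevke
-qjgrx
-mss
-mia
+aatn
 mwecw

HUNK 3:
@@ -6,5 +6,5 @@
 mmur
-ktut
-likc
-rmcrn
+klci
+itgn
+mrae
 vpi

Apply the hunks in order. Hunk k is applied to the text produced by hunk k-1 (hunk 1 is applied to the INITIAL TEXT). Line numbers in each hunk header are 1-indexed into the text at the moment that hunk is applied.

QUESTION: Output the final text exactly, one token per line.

Answer: sevke
aatn
mwecw
dut
tig
mmur
klci
itgn
mrae
vpi

Derivation:
Hunk 1: at line 4 remove [shxjg] add [mwecw] -> 12 lines: sevke qjgrx mss mia mwecw dut tig mmur ktut likc rmcrn vpi
Hunk 2: at line 1 remove [qjgrx,mss,mia] add [aatn] -> 10 lines: sevke aatn mwecw dut tig mmur ktut likc rmcrn vpi
Hunk 3: at line 6 remove [ktut,likc,rmcrn] add [klci,itgn,mrae] -> 10 lines: sevke aatn mwecw dut tig mmur klci itgn mrae vpi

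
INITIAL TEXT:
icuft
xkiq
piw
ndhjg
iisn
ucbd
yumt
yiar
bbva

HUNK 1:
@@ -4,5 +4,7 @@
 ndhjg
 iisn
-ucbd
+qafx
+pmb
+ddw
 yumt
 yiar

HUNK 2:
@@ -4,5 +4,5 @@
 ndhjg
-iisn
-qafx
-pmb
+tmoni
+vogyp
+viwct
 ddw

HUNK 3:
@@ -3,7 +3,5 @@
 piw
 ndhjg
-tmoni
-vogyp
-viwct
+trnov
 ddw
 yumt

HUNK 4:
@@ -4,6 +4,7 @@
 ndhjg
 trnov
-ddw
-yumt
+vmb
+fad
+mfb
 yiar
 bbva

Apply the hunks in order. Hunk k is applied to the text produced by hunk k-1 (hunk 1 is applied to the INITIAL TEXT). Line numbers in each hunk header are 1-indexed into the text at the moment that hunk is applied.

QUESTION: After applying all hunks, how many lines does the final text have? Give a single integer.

Hunk 1: at line 4 remove [ucbd] add [qafx,pmb,ddw] -> 11 lines: icuft xkiq piw ndhjg iisn qafx pmb ddw yumt yiar bbva
Hunk 2: at line 4 remove [iisn,qafx,pmb] add [tmoni,vogyp,viwct] -> 11 lines: icuft xkiq piw ndhjg tmoni vogyp viwct ddw yumt yiar bbva
Hunk 3: at line 3 remove [tmoni,vogyp,viwct] add [trnov] -> 9 lines: icuft xkiq piw ndhjg trnov ddw yumt yiar bbva
Hunk 4: at line 4 remove [ddw,yumt] add [vmb,fad,mfb] -> 10 lines: icuft xkiq piw ndhjg trnov vmb fad mfb yiar bbva
Final line count: 10

Answer: 10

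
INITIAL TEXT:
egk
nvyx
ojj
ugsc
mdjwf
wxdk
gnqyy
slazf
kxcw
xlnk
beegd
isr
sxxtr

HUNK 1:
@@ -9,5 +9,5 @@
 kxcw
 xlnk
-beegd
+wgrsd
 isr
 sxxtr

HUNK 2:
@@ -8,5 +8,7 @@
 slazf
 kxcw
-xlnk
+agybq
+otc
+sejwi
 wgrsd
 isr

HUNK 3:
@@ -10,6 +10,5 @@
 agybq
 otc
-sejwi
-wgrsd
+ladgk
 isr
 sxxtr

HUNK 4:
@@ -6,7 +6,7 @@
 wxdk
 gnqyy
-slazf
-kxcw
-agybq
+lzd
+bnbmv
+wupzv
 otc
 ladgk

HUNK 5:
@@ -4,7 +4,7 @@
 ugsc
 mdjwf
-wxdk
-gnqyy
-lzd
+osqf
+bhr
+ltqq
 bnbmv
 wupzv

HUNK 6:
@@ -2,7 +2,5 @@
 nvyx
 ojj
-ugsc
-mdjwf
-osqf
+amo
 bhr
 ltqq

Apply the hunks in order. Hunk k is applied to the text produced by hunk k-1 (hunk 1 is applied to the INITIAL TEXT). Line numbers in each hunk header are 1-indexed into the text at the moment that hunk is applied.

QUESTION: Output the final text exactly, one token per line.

Answer: egk
nvyx
ojj
amo
bhr
ltqq
bnbmv
wupzv
otc
ladgk
isr
sxxtr

Derivation:
Hunk 1: at line 9 remove [beegd] add [wgrsd] -> 13 lines: egk nvyx ojj ugsc mdjwf wxdk gnqyy slazf kxcw xlnk wgrsd isr sxxtr
Hunk 2: at line 8 remove [xlnk] add [agybq,otc,sejwi] -> 15 lines: egk nvyx ojj ugsc mdjwf wxdk gnqyy slazf kxcw agybq otc sejwi wgrsd isr sxxtr
Hunk 3: at line 10 remove [sejwi,wgrsd] add [ladgk] -> 14 lines: egk nvyx ojj ugsc mdjwf wxdk gnqyy slazf kxcw agybq otc ladgk isr sxxtr
Hunk 4: at line 6 remove [slazf,kxcw,agybq] add [lzd,bnbmv,wupzv] -> 14 lines: egk nvyx ojj ugsc mdjwf wxdk gnqyy lzd bnbmv wupzv otc ladgk isr sxxtr
Hunk 5: at line 4 remove [wxdk,gnqyy,lzd] add [osqf,bhr,ltqq] -> 14 lines: egk nvyx ojj ugsc mdjwf osqf bhr ltqq bnbmv wupzv otc ladgk isr sxxtr
Hunk 6: at line 2 remove [ugsc,mdjwf,osqf] add [amo] -> 12 lines: egk nvyx ojj amo bhr ltqq bnbmv wupzv otc ladgk isr sxxtr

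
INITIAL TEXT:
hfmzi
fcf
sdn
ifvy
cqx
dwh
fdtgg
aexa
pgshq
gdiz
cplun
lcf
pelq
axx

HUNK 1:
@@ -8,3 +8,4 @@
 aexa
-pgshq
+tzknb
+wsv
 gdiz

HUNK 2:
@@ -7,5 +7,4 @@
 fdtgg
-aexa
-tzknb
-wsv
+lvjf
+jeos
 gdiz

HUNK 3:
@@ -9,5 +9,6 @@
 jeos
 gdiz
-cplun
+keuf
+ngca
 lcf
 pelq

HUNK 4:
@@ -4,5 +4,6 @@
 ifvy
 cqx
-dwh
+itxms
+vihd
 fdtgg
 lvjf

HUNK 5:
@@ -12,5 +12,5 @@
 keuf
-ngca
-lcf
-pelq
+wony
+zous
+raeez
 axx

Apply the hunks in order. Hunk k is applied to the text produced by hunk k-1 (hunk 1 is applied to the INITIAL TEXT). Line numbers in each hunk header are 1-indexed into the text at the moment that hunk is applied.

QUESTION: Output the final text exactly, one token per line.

Hunk 1: at line 8 remove [pgshq] add [tzknb,wsv] -> 15 lines: hfmzi fcf sdn ifvy cqx dwh fdtgg aexa tzknb wsv gdiz cplun lcf pelq axx
Hunk 2: at line 7 remove [aexa,tzknb,wsv] add [lvjf,jeos] -> 14 lines: hfmzi fcf sdn ifvy cqx dwh fdtgg lvjf jeos gdiz cplun lcf pelq axx
Hunk 3: at line 9 remove [cplun] add [keuf,ngca] -> 15 lines: hfmzi fcf sdn ifvy cqx dwh fdtgg lvjf jeos gdiz keuf ngca lcf pelq axx
Hunk 4: at line 4 remove [dwh] add [itxms,vihd] -> 16 lines: hfmzi fcf sdn ifvy cqx itxms vihd fdtgg lvjf jeos gdiz keuf ngca lcf pelq axx
Hunk 5: at line 12 remove [ngca,lcf,pelq] add [wony,zous,raeez] -> 16 lines: hfmzi fcf sdn ifvy cqx itxms vihd fdtgg lvjf jeos gdiz keuf wony zous raeez axx

Answer: hfmzi
fcf
sdn
ifvy
cqx
itxms
vihd
fdtgg
lvjf
jeos
gdiz
keuf
wony
zous
raeez
axx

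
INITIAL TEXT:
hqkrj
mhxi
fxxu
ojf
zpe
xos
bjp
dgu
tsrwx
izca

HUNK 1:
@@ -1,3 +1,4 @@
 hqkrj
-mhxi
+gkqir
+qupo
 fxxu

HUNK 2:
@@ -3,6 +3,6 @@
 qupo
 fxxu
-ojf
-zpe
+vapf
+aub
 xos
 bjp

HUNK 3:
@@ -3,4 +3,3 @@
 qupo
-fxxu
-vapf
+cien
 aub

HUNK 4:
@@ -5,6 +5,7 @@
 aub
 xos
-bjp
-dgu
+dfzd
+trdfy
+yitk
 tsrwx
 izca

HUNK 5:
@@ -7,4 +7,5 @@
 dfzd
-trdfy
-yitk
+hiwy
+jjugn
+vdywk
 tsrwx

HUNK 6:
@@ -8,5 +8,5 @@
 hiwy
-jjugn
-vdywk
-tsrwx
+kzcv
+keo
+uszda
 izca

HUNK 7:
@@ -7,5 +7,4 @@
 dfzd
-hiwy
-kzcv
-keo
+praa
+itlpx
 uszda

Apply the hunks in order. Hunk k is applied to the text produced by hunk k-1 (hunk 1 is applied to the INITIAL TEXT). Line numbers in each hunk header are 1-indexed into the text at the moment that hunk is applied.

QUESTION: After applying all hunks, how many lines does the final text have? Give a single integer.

Answer: 11

Derivation:
Hunk 1: at line 1 remove [mhxi] add [gkqir,qupo] -> 11 lines: hqkrj gkqir qupo fxxu ojf zpe xos bjp dgu tsrwx izca
Hunk 2: at line 3 remove [ojf,zpe] add [vapf,aub] -> 11 lines: hqkrj gkqir qupo fxxu vapf aub xos bjp dgu tsrwx izca
Hunk 3: at line 3 remove [fxxu,vapf] add [cien] -> 10 lines: hqkrj gkqir qupo cien aub xos bjp dgu tsrwx izca
Hunk 4: at line 5 remove [bjp,dgu] add [dfzd,trdfy,yitk] -> 11 lines: hqkrj gkqir qupo cien aub xos dfzd trdfy yitk tsrwx izca
Hunk 5: at line 7 remove [trdfy,yitk] add [hiwy,jjugn,vdywk] -> 12 lines: hqkrj gkqir qupo cien aub xos dfzd hiwy jjugn vdywk tsrwx izca
Hunk 6: at line 8 remove [jjugn,vdywk,tsrwx] add [kzcv,keo,uszda] -> 12 lines: hqkrj gkqir qupo cien aub xos dfzd hiwy kzcv keo uszda izca
Hunk 7: at line 7 remove [hiwy,kzcv,keo] add [praa,itlpx] -> 11 lines: hqkrj gkqir qupo cien aub xos dfzd praa itlpx uszda izca
Final line count: 11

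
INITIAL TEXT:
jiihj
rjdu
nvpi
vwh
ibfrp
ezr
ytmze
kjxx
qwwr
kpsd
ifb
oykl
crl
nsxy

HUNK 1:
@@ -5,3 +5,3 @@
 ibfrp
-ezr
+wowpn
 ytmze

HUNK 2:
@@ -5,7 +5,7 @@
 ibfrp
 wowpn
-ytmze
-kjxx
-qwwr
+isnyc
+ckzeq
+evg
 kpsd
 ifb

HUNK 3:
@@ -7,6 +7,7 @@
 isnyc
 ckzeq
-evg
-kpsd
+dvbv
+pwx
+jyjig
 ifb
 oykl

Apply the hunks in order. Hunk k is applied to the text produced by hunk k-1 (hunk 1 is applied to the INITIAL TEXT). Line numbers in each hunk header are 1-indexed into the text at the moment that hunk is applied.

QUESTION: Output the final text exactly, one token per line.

Answer: jiihj
rjdu
nvpi
vwh
ibfrp
wowpn
isnyc
ckzeq
dvbv
pwx
jyjig
ifb
oykl
crl
nsxy

Derivation:
Hunk 1: at line 5 remove [ezr] add [wowpn] -> 14 lines: jiihj rjdu nvpi vwh ibfrp wowpn ytmze kjxx qwwr kpsd ifb oykl crl nsxy
Hunk 2: at line 5 remove [ytmze,kjxx,qwwr] add [isnyc,ckzeq,evg] -> 14 lines: jiihj rjdu nvpi vwh ibfrp wowpn isnyc ckzeq evg kpsd ifb oykl crl nsxy
Hunk 3: at line 7 remove [evg,kpsd] add [dvbv,pwx,jyjig] -> 15 lines: jiihj rjdu nvpi vwh ibfrp wowpn isnyc ckzeq dvbv pwx jyjig ifb oykl crl nsxy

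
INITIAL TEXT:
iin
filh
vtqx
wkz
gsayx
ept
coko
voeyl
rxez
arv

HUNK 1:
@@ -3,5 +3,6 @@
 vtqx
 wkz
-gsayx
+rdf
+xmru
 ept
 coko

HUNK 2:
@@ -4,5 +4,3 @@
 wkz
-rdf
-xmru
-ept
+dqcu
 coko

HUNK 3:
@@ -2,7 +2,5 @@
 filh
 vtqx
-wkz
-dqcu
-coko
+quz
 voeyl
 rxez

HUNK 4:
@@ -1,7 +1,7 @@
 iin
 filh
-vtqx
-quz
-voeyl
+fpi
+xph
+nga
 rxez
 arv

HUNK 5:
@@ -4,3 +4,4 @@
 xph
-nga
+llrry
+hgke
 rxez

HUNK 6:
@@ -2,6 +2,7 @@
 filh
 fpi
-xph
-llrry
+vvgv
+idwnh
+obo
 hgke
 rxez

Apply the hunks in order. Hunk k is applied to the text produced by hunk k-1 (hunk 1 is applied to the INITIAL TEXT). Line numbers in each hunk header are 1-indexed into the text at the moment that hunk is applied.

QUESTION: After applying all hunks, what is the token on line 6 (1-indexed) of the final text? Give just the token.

Hunk 1: at line 3 remove [gsayx] add [rdf,xmru] -> 11 lines: iin filh vtqx wkz rdf xmru ept coko voeyl rxez arv
Hunk 2: at line 4 remove [rdf,xmru,ept] add [dqcu] -> 9 lines: iin filh vtqx wkz dqcu coko voeyl rxez arv
Hunk 3: at line 2 remove [wkz,dqcu,coko] add [quz] -> 7 lines: iin filh vtqx quz voeyl rxez arv
Hunk 4: at line 1 remove [vtqx,quz,voeyl] add [fpi,xph,nga] -> 7 lines: iin filh fpi xph nga rxez arv
Hunk 5: at line 4 remove [nga] add [llrry,hgke] -> 8 lines: iin filh fpi xph llrry hgke rxez arv
Hunk 6: at line 2 remove [xph,llrry] add [vvgv,idwnh,obo] -> 9 lines: iin filh fpi vvgv idwnh obo hgke rxez arv
Final line 6: obo

Answer: obo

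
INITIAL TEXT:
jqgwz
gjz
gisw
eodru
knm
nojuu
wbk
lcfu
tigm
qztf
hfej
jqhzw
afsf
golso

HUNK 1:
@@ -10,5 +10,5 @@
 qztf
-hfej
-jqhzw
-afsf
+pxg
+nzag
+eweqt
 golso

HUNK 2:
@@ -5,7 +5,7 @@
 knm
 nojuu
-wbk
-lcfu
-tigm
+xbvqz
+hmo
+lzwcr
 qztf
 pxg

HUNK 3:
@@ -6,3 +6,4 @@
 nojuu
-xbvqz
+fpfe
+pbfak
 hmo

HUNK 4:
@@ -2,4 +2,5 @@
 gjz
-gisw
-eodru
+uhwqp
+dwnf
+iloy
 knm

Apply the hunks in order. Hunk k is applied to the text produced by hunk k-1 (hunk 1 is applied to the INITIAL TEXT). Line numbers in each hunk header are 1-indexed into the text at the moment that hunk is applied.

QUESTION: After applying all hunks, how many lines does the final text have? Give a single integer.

Answer: 16

Derivation:
Hunk 1: at line 10 remove [hfej,jqhzw,afsf] add [pxg,nzag,eweqt] -> 14 lines: jqgwz gjz gisw eodru knm nojuu wbk lcfu tigm qztf pxg nzag eweqt golso
Hunk 2: at line 5 remove [wbk,lcfu,tigm] add [xbvqz,hmo,lzwcr] -> 14 lines: jqgwz gjz gisw eodru knm nojuu xbvqz hmo lzwcr qztf pxg nzag eweqt golso
Hunk 3: at line 6 remove [xbvqz] add [fpfe,pbfak] -> 15 lines: jqgwz gjz gisw eodru knm nojuu fpfe pbfak hmo lzwcr qztf pxg nzag eweqt golso
Hunk 4: at line 2 remove [gisw,eodru] add [uhwqp,dwnf,iloy] -> 16 lines: jqgwz gjz uhwqp dwnf iloy knm nojuu fpfe pbfak hmo lzwcr qztf pxg nzag eweqt golso
Final line count: 16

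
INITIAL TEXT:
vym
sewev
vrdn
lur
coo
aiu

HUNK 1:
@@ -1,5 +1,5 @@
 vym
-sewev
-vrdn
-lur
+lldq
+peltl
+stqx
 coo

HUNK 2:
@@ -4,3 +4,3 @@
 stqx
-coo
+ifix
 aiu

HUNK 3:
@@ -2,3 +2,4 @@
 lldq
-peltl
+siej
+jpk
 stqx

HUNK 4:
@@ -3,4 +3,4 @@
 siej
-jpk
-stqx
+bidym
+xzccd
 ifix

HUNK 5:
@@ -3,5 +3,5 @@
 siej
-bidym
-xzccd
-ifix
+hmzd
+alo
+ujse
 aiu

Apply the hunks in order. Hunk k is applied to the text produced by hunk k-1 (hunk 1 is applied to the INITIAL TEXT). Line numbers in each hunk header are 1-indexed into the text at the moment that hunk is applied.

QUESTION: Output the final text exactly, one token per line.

Hunk 1: at line 1 remove [sewev,vrdn,lur] add [lldq,peltl,stqx] -> 6 lines: vym lldq peltl stqx coo aiu
Hunk 2: at line 4 remove [coo] add [ifix] -> 6 lines: vym lldq peltl stqx ifix aiu
Hunk 3: at line 2 remove [peltl] add [siej,jpk] -> 7 lines: vym lldq siej jpk stqx ifix aiu
Hunk 4: at line 3 remove [jpk,stqx] add [bidym,xzccd] -> 7 lines: vym lldq siej bidym xzccd ifix aiu
Hunk 5: at line 3 remove [bidym,xzccd,ifix] add [hmzd,alo,ujse] -> 7 lines: vym lldq siej hmzd alo ujse aiu

Answer: vym
lldq
siej
hmzd
alo
ujse
aiu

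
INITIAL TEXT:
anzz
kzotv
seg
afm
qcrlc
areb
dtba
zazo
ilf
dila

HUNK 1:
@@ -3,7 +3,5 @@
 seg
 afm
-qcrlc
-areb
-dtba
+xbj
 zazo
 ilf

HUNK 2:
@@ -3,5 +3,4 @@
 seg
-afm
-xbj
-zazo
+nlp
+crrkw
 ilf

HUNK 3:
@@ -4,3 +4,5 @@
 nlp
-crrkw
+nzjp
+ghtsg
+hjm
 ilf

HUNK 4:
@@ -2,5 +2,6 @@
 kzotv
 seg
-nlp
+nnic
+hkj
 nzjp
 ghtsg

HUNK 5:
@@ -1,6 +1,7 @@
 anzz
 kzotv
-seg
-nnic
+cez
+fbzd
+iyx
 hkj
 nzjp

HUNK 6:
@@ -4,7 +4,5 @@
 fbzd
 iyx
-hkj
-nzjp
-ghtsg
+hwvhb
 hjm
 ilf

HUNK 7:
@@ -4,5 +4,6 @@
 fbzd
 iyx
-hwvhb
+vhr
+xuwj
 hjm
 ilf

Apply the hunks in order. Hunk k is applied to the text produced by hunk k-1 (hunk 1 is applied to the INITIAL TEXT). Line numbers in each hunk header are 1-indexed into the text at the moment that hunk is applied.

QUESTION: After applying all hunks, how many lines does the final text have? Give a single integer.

Hunk 1: at line 3 remove [qcrlc,areb,dtba] add [xbj] -> 8 lines: anzz kzotv seg afm xbj zazo ilf dila
Hunk 2: at line 3 remove [afm,xbj,zazo] add [nlp,crrkw] -> 7 lines: anzz kzotv seg nlp crrkw ilf dila
Hunk 3: at line 4 remove [crrkw] add [nzjp,ghtsg,hjm] -> 9 lines: anzz kzotv seg nlp nzjp ghtsg hjm ilf dila
Hunk 4: at line 2 remove [nlp] add [nnic,hkj] -> 10 lines: anzz kzotv seg nnic hkj nzjp ghtsg hjm ilf dila
Hunk 5: at line 1 remove [seg,nnic] add [cez,fbzd,iyx] -> 11 lines: anzz kzotv cez fbzd iyx hkj nzjp ghtsg hjm ilf dila
Hunk 6: at line 4 remove [hkj,nzjp,ghtsg] add [hwvhb] -> 9 lines: anzz kzotv cez fbzd iyx hwvhb hjm ilf dila
Hunk 7: at line 4 remove [hwvhb] add [vhr,xuwj] -> 10 lines: anzz kzotv cez fbzd iyx vhr xuwj hjm ilf dila
Final line count: 10

Answer: 10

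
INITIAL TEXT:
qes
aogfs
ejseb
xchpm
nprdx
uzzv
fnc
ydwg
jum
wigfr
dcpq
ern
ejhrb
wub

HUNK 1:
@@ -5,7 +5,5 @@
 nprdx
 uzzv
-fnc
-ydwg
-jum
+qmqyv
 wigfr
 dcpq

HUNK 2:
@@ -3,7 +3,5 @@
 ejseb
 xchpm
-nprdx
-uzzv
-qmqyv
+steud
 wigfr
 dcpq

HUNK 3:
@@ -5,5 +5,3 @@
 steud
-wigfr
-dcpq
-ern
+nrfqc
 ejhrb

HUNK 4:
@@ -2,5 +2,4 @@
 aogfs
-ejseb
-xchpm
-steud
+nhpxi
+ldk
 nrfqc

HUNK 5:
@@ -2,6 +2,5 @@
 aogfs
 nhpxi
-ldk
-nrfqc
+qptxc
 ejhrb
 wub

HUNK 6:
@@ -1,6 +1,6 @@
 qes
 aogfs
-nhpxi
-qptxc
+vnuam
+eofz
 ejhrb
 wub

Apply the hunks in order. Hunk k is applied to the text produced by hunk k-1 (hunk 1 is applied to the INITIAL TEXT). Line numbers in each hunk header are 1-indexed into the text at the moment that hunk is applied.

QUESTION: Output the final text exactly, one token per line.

Answer: qes
aogfs
vnuam
eofz
ejhrb
wub

Derivation:
Hunk 1: at line 5 remove [fnc,ydwg,jum] add [qmqyv] -> 12 lines: qes aogfs ejseb xchpm nprdx uzzv qmqyv wigfr dcpq ern ejhrb wub
Hunk 2: at line 3 remove [nprdx,uzzv,qmqyv] add [steud] -> 10 lines: qes aogfs ejseb xchpm steud wigfr dcpq ern ejhrb wub
Hunk 3: at line 5 remove [wigfr,dcpq,ern] add [nrfqc] -> 8 lines: qes aogfs ejseb xchpm steud nrfqc ejhrb wub
Hunk 4: at line 2 remove [ejseb,xchpm,steud] add [nhpxi,ldk] -> 7 lines: qes aogfs nhpxi ldk nrfqc ejhrb wub
Hunk 5: at line 2 remove [ldk,nrfqc] add [qptxc] -> 6 lines: qes aogfs nhpxi qptxc ejhrb wub
Hunk 6: at line 1 remove [nhpxi,qptxc] add [vnuam,eofz] -> 6 lines: qes aogfs vnuam eofz ejhrb wub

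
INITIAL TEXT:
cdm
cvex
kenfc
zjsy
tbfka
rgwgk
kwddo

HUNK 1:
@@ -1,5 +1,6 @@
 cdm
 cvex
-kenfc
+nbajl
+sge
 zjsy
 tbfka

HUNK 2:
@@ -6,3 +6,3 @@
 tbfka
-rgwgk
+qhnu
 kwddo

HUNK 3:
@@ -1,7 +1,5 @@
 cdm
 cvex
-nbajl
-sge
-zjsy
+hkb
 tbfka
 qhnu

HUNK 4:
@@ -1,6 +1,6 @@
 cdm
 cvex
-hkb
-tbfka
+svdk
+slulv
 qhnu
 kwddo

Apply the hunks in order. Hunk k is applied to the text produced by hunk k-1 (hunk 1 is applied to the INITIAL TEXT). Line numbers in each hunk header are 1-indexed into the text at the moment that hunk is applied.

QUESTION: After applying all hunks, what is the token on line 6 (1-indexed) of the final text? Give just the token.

Answer: kwddo

Derivation:
Hunk 1: at line 1 remove [kenfc] add [nbajl,sge] -> 8 lines: cdm cvex nbajl sge zjsy tbfka rgwgk kwddo
Hunk 2: at line 6 remove [rgwgk] add [qhnu] -> 8 lines: cdm cvex nbajl sge zjsy tbfka qhnu kwddo
Hunk 3: at line 1 remove [nbajl,sge,zjsy] add [hkb] -> 6 lines: cdm cvex hkb tbfka qhnu kwddo
Hunk 4: at line 1 remove [hkb,tbfka] add [svdk,slulv] -> 6 lines: cdm cvex svdk slulv qhnu kwddo
Final line 6: kwddo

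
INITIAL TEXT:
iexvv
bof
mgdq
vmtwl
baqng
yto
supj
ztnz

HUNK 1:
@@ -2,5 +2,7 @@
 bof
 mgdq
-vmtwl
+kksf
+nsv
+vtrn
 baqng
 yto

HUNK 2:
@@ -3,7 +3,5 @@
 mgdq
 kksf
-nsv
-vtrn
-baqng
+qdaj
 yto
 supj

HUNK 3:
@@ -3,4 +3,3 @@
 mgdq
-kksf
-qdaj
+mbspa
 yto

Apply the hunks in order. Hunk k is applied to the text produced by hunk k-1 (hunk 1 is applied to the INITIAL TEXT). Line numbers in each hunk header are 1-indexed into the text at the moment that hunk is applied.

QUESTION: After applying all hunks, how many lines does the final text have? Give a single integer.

Hunk 1: at line 2 remove [vmtwl] add [kksf,nsv,vtrn] -> 10 lines: iexvv bof mgdq kksf nsv vtrn baqng yto supj ztnz
Hunk 2: at line 3 remove [nsv,vtrn,baqng] add [qdaj] -> 8 lines: iexvv bof mgdq kksf qdaj yto supj ztnz
Hunk 3: at line 3 remove [kksf,qdaj] add [mbspa] -> 7 lines: iexvv bof mgdq mbspa yto supj ztnz
Final line count: 7

Answer: 7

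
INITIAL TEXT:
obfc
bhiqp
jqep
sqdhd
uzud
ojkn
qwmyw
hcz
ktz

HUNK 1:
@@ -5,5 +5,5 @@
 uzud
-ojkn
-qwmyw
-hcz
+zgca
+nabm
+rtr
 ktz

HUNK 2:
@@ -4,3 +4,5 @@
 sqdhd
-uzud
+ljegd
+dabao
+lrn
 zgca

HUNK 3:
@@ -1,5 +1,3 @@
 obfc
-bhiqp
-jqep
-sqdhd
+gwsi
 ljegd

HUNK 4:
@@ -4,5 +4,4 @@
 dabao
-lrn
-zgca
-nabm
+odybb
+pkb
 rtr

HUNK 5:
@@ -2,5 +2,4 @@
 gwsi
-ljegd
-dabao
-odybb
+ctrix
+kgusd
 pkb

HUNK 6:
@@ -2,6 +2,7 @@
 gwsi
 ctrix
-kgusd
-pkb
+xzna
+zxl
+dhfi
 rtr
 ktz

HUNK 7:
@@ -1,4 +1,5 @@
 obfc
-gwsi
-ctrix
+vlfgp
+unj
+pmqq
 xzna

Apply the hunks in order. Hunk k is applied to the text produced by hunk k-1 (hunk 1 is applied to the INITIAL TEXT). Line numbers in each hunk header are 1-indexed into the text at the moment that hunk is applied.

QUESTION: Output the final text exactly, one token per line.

Hunk 1: at line 5 remove [ojkn,qwmyw,hcz] add [zgca,nabm,rtr] -> 9 lines: obfc bhiqp jqep sqdhd uzud zgca nabm rtr ktz
Hunk 2: at line 4 remove [uzud] add [ljegd,dabao,lrn] -> 11 lines: obfc bhiqp jqep sqdhd ljegd dabao lrn zgca nabm rtr ktz
Hunk 3: at line 1 remove [bhiqp,jqep,sqdhd] add [gwsi] -> 9 lines: obfc gwsi ljegd dabao lrn zgca nabm rtr ktz
Hunk 4: at line 4 remove [lrn,zgca,nabm] add [odybb,pkb] -> 8 lines: obfc gwsi ljegd dabao odybb pkb rtr ktz
Hunk 5: at line 2 remove [ljegd,dabao,odybb] add [ctrix,kgusd] -> 7 lines: obfc gwsi ctrix kgusd pkb rtr ktz
Hunk 6: at line 2 remove [kgusd,pkb] add [xzna,zxl,dhfi] -> 8 lines: obfc gwsi ctrix xzna zxl dhfi rtr ktz
Hunk 7: at line 1 remove [gwsi,ctrix] add [vlfgp,unj,pmqq] -> 9 lines: obfc vlfgp unj pmqq xzna zxl dhfi rtr ktz

Answer: obfc
vlfgp
unj
pmqq
xzna
zxl
dhfi
rtr
ktz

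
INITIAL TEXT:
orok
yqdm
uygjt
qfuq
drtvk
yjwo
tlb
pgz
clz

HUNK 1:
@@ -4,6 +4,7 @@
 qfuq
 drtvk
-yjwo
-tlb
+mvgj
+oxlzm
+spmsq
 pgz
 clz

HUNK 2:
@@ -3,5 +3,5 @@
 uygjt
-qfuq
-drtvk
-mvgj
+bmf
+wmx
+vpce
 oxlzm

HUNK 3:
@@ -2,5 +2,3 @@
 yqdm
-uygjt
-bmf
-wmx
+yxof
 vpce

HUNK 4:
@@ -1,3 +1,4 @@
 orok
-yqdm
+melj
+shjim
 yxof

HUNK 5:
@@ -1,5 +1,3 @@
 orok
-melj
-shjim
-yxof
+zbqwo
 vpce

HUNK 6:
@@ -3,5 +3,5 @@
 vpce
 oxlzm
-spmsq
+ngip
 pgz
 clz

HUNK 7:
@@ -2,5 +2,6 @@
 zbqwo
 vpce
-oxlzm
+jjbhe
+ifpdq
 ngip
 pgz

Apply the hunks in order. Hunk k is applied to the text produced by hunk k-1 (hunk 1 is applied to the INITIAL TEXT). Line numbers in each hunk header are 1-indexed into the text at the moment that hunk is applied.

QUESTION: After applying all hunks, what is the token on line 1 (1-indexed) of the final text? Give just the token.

Hunk 1: at line 4 remove [yjwo,tlb] add [mvgj,oxlzm,spmsq] -> 10 lines: orok yqdm uygjt qfuq drtvk mvgj oxlzm spmsq pgz clz
Hunk 2: at line 3 remove [qfuq,drtvk,mvgj] add [bmf,wmx,vpce] -> 10 lines: orok yqdm uygjt bmf wmx vpce oxlzm spmsq pgz clz
Hunk 3: at line 2 remove [uygjt,bmf,wmx] add [yxof] -> 8 lines: orok yqdm yxof vpce oxlzm spmsq pgz clz
Hunk 4: at line 1 remove [yqdm] add [melj,shjim] -> 9 lines: orok melj shjim yxof vpce oxlzm spmsq pgz clz
Hunk 5: at line 1 remove [melj,shjim,yxof] add [zbqwo] -> 7 lines: orok zbqwo vpce oxlzm spmsq pgz clz
Hunk 6: at line 3 remove [spmsq] add [ngip] -> 7 lines: orok zbqwo vpce oxlzm ngip pgz clz
Hunk 7: at line 2 remove [oxlzm] add [jjbhe,ifpdq] -> 8 lines: orok zbqwo vpce jjbhe ifpdq ngip pgz clz
Final line 1: orok

Answer: orok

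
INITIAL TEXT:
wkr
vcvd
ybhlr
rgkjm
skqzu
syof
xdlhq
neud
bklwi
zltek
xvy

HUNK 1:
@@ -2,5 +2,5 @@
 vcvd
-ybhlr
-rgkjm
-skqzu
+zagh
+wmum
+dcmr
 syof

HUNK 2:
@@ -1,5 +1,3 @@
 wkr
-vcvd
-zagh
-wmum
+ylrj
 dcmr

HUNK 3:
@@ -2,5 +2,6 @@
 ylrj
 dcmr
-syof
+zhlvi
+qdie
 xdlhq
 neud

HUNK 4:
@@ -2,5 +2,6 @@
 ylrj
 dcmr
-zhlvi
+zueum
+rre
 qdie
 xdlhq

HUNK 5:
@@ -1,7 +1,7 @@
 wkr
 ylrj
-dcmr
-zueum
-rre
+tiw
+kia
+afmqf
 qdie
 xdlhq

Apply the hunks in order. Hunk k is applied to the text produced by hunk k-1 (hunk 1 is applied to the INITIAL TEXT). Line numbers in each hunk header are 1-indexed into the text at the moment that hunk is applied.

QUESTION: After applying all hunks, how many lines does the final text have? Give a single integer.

Hunk 1: at line 2 remove [ybhlr,rgkjm,skqzu] add [zagh,wmum,dcmr] -> 11 lines: wkr vcvd zagh wmum dcmr syof xdlhq neud bklwi zltek xvy
Hunk 2: at line 1 remove [vcvd,zagh,wmum] add [ylrj] -> 9 lines: wkr ylrj dcmr syof xdlhq neud bklwi zltek xvy
Hunk 3: at line 2 remove [syof] add [zhlvi,qdie] -> 10 lines: wkr ylrj dcmr zhlvi qdie xdlhq neud bklwi zltek xvy
Hunk 4: at line 2 remove [zhlvi] add [zueum,rre] -> 11 lines: wkr ylrj dcmr zueum rre qdie xdlhq neud bklwi zltek xvy
Hunk 5: at line 1 remove [dcmr,zueum,rre] add [tiw,kia,afmqf] -> 11 lines: wkr ylrj tiw kia afmqf qdie xdlhq neud bklwi zltek xvy
Final line count: 11

Answer: 11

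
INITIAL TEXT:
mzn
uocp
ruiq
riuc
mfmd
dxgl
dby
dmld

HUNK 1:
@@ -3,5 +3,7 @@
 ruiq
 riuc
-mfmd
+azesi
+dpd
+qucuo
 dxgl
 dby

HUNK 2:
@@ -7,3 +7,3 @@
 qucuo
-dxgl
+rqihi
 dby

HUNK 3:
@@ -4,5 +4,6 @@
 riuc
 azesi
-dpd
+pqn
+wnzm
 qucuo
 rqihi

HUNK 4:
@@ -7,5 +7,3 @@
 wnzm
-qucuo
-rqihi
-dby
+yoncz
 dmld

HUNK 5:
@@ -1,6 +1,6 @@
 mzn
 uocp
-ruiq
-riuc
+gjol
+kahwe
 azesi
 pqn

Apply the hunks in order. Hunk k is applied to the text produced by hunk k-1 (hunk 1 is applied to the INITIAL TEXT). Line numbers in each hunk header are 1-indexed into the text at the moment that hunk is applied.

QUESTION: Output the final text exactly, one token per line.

Hunk 1: at line 3 remove [mfmd] add [azesi,dpd,qucuo] -> 10 lines: mzn uocp ruiq riuc azesi dpd qucuo dxgl dby dmld
Hunk 2: at line 7 remove [dxgl] add [rqihi] -> 10 lines: mzn uocp ruiq riuc azesi dpd qucuo rqihi dby dmld
Hunk 3: at line 4 remove [dpd] add [pqn,wnzm] -> 11 lines: mzn uocp ruiq riuc azesi pqn wnzm qucuo rqihi dby dmld
Hunk 4: at line 7 remove [qucuo,rqihi,dby] add [yoncz] -> 9 lines: mzn uocp ruiq riuc azesi pqn wnzm yoncz dmld
Hunk 5: at line 1 remove [ruiq,riuc] add [gjol,kahwe] -> 9 lines: mzn uocp gjol kahwe azesi pqn wnzm yoncz dmld

Answer: mzn
uocp
gjol
kahwe
azesi
pqn
wnzm
yoncz
dmld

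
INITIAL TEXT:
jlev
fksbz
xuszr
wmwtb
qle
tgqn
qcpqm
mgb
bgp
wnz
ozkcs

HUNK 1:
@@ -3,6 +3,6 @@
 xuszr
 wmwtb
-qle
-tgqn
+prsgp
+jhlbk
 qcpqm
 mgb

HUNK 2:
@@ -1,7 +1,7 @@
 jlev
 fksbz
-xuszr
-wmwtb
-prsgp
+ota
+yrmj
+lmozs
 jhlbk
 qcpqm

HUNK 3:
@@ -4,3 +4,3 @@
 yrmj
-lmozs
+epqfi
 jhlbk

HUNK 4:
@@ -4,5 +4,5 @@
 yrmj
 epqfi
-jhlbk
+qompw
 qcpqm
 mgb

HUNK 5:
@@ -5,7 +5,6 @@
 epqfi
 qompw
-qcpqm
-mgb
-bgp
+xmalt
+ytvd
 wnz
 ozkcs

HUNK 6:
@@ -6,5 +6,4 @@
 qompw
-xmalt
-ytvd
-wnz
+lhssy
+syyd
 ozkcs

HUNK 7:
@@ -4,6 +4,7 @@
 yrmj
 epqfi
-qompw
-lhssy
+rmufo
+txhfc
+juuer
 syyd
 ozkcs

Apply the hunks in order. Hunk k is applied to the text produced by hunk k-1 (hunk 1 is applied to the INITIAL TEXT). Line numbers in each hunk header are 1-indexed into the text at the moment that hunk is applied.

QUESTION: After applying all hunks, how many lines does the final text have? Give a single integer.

Hunk 1: at line 3 remove [qle,tgqn] add [prsgp,jhlbk] -> 11 lines: jlev fksbz xuszr wmwtb prsgp jhlbk qcpqm mgb bgp wnz ozkcs
Hunk 2: at line 1 remove [xuszr,wmwtb,prsgp] add [ota,yrmj,lmozs] -> 11 lines: jlev fksbz ota yrmj lmozs jhlbk qcpqm mgb bgp wnz ozkcs
Hunk 3: at line 4 remove [lmozs] add [epqfi] -> 11 lines: jlev fksbz ota yrmj epqfi jhlbk qcpqm mgb bgp wnz ozkcs
Hunk 4: at line 4 remove [jhlbk] add [qompw] -> 11 lines: jlev fksbz ota yrmj epqfi qompw qcpqm mgb bgp wnz ozkcs
Hunk 5: at line 5 remove [qcpqm,mgb,bgp] add [xmalt,ytvd] -> 10 lines: jlev fksbz ota yrmj epqfi qompw xmalt ytvd wnz ozkcs
Hunk 6: at line 6 remove [xmalt,ytvd,wnz] add [lhssy,syyd] -> 9 lines: jlev fksbz ota yrmj epqfi qompw lhssy syyd ozkcs
Hunk 7: at line 4 remove [qompw,lhssy] add [rmufo,txhfc,juuer] -> 10 lines: jlev fksbz ota yrmj epqfi rmufo txhfc juuer syyd ozkcs
Final line count: 10

Answer: 10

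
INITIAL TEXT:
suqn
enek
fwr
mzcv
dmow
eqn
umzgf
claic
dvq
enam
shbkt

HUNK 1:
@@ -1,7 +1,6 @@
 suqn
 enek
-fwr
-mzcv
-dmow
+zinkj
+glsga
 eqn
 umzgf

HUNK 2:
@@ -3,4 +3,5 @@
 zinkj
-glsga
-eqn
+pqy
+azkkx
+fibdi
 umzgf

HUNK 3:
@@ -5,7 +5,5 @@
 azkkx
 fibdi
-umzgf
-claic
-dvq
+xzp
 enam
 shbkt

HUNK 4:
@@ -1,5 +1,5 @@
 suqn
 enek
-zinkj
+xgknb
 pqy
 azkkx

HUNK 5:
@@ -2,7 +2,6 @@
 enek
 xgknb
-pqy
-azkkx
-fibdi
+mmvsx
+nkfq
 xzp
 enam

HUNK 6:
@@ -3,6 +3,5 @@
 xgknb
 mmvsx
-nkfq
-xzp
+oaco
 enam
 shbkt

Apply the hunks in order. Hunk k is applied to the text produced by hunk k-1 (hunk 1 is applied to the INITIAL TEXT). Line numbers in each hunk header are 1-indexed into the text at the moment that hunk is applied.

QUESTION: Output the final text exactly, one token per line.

Answer: suqn
enek
xgknb
mmvsx
oaco
enam
shbkt

Derivation:
Hunk 1: at line 1 remove [fwr,mzcv,dmow] add [zinkj,glsga] -> 10 lines: suqn enek zinkj glsga eqn umzgf claic dvq enam shbkt
Hunk 2: at line 3 remove [glsga,eqn] add [pqy,azkkx,fibdi] -> 11 lines: suqn enek zinkj pqy azkkx fibdi umzgf claic dvq enam shbkt
Hunk 3: at line 5 remove [umzgf,claic,dvq] add [xzp] -> 9 lines: suqn enek zinkj pqy azkkx fibdi xzp enam shbkt
Hunk 4: at line 1 remove [zinkj] add [xgknb] -> 9 lines: suqn enek xgknb pqy azkkx fibdi xzp enam shbkt
Hunk 5: at line 2 remove [pqy,azkkx,fibdi] add [mmvsx,nkfq] -> 8 lines: suqn enek xgknb mmvsx nkfq xzp enam shbkt
Hunk 6: at line 3 remove [nkfq,xzp] add [oaco] -> 7 lines: suqn enek xgknb mmvsx oaco enam shbkt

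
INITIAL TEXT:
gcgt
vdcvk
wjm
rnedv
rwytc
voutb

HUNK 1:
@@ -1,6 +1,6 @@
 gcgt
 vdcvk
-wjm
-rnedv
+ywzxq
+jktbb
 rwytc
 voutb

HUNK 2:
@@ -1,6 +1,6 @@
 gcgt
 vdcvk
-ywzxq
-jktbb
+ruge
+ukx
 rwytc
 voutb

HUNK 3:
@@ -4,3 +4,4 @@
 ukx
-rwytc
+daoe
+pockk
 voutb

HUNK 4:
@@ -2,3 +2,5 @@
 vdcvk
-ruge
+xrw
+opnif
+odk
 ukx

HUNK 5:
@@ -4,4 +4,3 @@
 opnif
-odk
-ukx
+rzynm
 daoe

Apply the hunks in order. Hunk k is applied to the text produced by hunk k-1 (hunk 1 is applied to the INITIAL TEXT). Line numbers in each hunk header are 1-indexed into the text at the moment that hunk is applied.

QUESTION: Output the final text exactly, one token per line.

Hunk 1: at line 1 remove [wjm,rnedv] add [ywzxq,jktbb] -> 6 lines: gcgt vdcvk ywzxq jktbb rwytc voutb
Hunk 2: at line 1 remove [ywzxq,jktbb] add [ruge,ukx] -> 6 lines: gcgt vdcvk ruge ukx rwytc voutb
Hunk 3: at line 4 remove [rwytc] add [daoe,pockk] -> 7 lines: gcgt vdcvk ruge ukx daoe pockk voutb
Hunk 4: at line 2 remove [ruge] add [xrw,opnif,odk] -> 9 lines: gcgt vdcvk xrw opnif odk ukx daoe pockk voutb
Hunk 5: at line 4 remove [odk,ukx] add [rzynm] -> 8 lines: gcgt vdcvk xrw opnif rzynm daoe pockk voutb

Answer: gcgt
vdcvk
xrw
opnif
rzynm
daoe
pockk
voutb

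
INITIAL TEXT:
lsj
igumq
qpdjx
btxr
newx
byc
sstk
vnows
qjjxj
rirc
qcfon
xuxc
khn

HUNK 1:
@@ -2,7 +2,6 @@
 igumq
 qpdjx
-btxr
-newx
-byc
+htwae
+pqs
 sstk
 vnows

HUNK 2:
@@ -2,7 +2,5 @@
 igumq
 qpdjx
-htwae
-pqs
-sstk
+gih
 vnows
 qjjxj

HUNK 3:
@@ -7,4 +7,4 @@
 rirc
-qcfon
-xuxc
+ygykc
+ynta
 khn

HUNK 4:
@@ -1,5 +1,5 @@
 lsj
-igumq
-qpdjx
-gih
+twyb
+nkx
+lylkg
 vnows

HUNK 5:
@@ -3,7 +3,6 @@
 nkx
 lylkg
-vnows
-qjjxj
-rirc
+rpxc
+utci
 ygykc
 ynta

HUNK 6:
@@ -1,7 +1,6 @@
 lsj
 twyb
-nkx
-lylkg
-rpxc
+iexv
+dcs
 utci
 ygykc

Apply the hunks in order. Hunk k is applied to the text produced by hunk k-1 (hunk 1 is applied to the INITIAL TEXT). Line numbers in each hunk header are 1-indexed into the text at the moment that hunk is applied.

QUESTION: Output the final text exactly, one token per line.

Answer: lsj
twyb
iexv
dcs
utci
ygykc
ynta
khn

Derivation:
Hunk 1: at line 2 remove [btxr,newx,byc] add [htwae,pqs] -> 12 lines: lsj igumq qpdjx htwae pqs sstk vnows qjjxj rirc qcfon xuxc khn
Hunk 2: at line 2 remove [htwae,pqs,sstk] add [gih] -> 10 lines: lsj igumq qpdjx gih vnows qjjxj rirc qcfon xuxc khn
Hunk 3: at line 7 remove [qcfon,xuxc] add [ygykc,ynta] -> 10 lines: lsj igumq qpdjx gih vnows qjjxj rirc ygykc ynta khn
Hunk 4: at line 1 remove [igumq,qpdjx,gih] add [twyb,nkx,lylkg] -> 10 lines: lsj twyb nkx lylkg vnows qjjxj rirc ygykc ynta khn
Hunk 5: at line 3 remove [vnows,qjjxj,rirc] add [rpxc,utci] -> 9 lines: lsj twyb nkx lylkg rpxc utci ygykc ynta khn
Hunk 6: at line 1 remove [nkx,lylkg,rpxc] add [iexv,dcs] -> 8 lines: lsj twyb iexv dcs utci ygykc ynta khn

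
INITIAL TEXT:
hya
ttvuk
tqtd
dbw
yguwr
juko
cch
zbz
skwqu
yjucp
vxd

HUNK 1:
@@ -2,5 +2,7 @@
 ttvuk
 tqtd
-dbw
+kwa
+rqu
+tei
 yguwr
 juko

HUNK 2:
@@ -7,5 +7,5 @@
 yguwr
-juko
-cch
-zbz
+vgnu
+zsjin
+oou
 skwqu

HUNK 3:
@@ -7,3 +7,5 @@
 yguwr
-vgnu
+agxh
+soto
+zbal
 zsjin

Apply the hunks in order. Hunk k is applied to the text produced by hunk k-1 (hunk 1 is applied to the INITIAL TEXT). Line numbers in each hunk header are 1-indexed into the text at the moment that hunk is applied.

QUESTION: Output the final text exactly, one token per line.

Hunk 1: at line 2 remove [dbw] add [kwa,rqu,tei] -> 13 lines: hya ttvuk tqtd kwa rqu tei yguwr juko cch zbz skwqu yjucp vxd
Hunk 2: at line 7 remove [juko,cch,zbz] add [vgnu,zsjin,oou] -> 13 lines: hya ttvuk tqtd kwa rqu tei yguwr vgnu zsjin oou skwqu yjucp vxd
Hunk 3: at line 7 remove [vgnu] add [agxh,soto,zbal] -> 15 lines: hya ttvuk tqtd kwa rqu tei yguwr agxh soto zbal zsjin oou skwqu yjucp vxd

Answer: hya
ttvuk
tqtd
kwa
rqu
tei
yguwr
agxh
soto
zbal
zsjin
oou
skwqu
yjucp
vxd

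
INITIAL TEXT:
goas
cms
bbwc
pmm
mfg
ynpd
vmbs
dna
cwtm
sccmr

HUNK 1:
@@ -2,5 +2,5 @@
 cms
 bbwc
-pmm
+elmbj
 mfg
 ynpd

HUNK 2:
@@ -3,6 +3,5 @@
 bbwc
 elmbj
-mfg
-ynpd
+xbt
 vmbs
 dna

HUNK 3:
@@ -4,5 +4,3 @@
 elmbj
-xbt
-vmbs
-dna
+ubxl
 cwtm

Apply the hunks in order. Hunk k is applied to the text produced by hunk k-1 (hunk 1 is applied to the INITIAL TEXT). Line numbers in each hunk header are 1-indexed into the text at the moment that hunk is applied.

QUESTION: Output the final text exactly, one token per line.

Hunk 1: at line 2 remove [pmm] add [elmbj] -> 10 lines: goas cms bbwc elmbj mfg ynpd vmbs dna cwtm sccmr
Hunk 2: at line 3 remove [mfg,ynpd] add [xbt] -> 9 lines: goas cms bbwc elmbj xbt vmbs dna cwtm sccmr
Hunk 3: at line 4 remove [xbt,vmbs,dna] add [ubxl] -> 7 lines: goas cms bbwc elmbj ubxl cwtm sccmr

Answer: goas
cms
bbwc
elmbj
ubxl
cwtm
sccmr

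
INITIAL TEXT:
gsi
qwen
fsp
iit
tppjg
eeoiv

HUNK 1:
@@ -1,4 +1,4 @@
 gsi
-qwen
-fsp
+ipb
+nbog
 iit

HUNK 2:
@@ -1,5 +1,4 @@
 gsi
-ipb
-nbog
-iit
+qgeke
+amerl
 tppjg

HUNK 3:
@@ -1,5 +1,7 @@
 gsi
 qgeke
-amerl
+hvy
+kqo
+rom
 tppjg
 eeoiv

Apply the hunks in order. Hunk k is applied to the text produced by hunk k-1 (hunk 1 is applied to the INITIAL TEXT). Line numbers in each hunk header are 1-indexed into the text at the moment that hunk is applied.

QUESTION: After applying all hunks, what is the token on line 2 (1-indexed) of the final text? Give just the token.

Answer: qgeke

Derivation:
Hunk 1: at line 1 remove [qwen,fsp] add [ipb,nbog] -> 6 lines: gsi ipb nbog iit tppjg eeoiv
Hunk 2: at line 1 remove [ipb,nbog,iit] add [qgeke,amerl] -> 5 lines: gsi qgeke amerl tppjg eeoiv
Hunk 3: at line 1 remove [amerl] add [hvy,kqo,rom] -> 7 lines: gsi qgeke hvy kqo rom tppjg eeoiv
Final line 2: qgeke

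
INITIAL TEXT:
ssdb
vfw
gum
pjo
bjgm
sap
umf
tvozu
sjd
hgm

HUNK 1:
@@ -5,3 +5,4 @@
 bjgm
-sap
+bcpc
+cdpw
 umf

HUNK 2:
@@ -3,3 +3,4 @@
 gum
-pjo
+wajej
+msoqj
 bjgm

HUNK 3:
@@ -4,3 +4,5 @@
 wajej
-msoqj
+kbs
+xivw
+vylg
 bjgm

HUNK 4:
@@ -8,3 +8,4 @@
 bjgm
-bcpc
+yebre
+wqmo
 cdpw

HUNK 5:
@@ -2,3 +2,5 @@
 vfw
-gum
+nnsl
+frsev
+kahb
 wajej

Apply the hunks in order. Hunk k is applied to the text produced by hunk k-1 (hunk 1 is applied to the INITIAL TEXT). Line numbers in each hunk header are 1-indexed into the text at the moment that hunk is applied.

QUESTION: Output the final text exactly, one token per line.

Hunk 1: at line 5 remove [sap] add [bcpc,cdpw] -> 11 lines: ssdb vfw gum pjo bjgm bcpc cdpw umf tvozu sjd hgm
Hunk 2: at line 3 remove [pjo] add [wajej,msoqj] -> 12 lines: ssdb vfw gum wajej msoqj bjgm bcpc cdpw umf tvozu sjd hgm
Hunk 3: at line 4 remove [msoqj] add [kbs,xivw,vylg] -> 14 lines: ssdb vfw gum wajej kbs xivw vylg bjgm bcpc cdpw umf tvozu sjd hgm
Hunk 4: at line 8 remove [bcpc] add [yebre,wqmo] -> 15 lines: ssdb vfw gum wajej kbs xivw vylg bjgm yebre wqmo cdpw umf tvozu sjd hgm
Hunk 5: at line 2 remove [gum] add [nnsl,frsev,kahb] -> 17 lines: ssdb vfw nnsl frsev kahb wajej kbs xivw vylg bjgm yebre wqmo cdpw umf tvozu sjd hgm

Answer: ssdb
vfw
nnsl
frsev
kahb
wajej
kbs
xivw
vylg
bjgm
yebre
wqmo
cdpw
umf
tvozu
sjd
hgm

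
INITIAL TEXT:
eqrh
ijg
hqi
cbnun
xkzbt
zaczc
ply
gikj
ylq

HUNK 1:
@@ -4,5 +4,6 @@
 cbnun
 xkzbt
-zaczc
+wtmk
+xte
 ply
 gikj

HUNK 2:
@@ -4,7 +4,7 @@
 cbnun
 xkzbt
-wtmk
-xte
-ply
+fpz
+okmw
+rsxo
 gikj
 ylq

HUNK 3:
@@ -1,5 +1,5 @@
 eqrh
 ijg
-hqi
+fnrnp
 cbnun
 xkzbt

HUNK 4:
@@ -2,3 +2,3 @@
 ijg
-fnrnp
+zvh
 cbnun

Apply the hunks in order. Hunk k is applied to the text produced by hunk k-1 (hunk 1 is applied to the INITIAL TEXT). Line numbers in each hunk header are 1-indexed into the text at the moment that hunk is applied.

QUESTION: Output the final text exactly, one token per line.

Answer: eqrh
ijg
zvh
cbnun
xkzbt
fpz
okmw
rsxo
gikj
ylq

Derivation:
Hunk 1: at line 4 remove [zaczc] add [wtmk,xte] -> 10 lines: eqrh ijg hqi cbnun xkzbt wtmk xte ply gikj ylq
Hunk 2: at line 4 remove [wtmk,xte,ply] add [fpz,okmw,rsxo] -> 10 lines: eqrh ijg hqi cbnun xkzbt fpz okmw rsxo gikj ylq
Hunk 3: at line 1 remove [hqi] add [fnrnp] -> 10 lines: eqrh ijg fnrnp cbnun xkzbt fpz okmw rsxo gikj ylq
Hunk 4: at line 2 remove [fnrnp] add [zvh] -> 10 lines: eqrh ijg zvh cbnun xkzbt fpz okmw rsxo gikj ylq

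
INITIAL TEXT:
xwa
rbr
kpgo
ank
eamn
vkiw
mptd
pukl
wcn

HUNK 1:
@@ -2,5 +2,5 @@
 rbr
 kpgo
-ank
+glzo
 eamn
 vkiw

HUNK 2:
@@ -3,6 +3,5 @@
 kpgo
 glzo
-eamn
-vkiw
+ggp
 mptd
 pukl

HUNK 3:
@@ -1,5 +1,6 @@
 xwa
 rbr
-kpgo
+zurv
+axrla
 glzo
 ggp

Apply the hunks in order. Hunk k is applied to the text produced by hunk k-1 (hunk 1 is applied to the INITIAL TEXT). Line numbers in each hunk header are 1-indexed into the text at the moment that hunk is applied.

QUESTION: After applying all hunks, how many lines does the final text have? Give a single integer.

Hunk 1: at line 2 remove [ank] add [glzo] -> 9 lines: xwa rbr kpgo glzo eamn vkiw mptd pukl wcn
Hunk 2: at line 3 remove [eamn,vkiw] add [ggp] -> 8 lines: xwa rbr kpgo glzo ggp mptd pukl wcn
Hunk 3: at line 1 remove [kpgo] add [zurv,axrla] -> 9 lines: xwa rbr zurv axrla glzo ggp mptd pukl wcn
Final line count: 9

Answer: 9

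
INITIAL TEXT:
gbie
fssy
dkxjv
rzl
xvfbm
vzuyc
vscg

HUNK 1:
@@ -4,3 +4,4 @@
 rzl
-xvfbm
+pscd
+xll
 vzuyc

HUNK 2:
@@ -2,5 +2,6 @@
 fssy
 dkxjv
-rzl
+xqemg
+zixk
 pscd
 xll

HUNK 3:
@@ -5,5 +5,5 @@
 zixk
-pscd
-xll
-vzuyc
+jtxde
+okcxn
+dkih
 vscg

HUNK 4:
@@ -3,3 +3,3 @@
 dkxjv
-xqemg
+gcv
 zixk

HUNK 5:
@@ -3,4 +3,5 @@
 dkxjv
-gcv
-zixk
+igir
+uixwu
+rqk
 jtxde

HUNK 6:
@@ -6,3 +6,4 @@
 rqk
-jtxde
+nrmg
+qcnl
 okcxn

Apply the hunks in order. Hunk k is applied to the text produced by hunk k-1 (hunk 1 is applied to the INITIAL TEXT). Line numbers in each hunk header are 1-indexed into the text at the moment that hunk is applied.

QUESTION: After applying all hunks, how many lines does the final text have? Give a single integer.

Hunk 1: at line 4 remove [xvfbm] add [pscd,xll] -> 8 lines: gbie fssy dkxjv rzl pscd xll vzuyc vscg
Hunk 2: at line 2 remove [rzl] add [xqemg,zixk] -> 9 lines: gbie fssy dkxjv xqemg zixk pscd xll vzuyc vscg
Hunk 3: at line 5 remove [pscd,xll,vzuyc] add [jtxde,okcxn,dkih] -> 9 lines: gbie fssy dkxjv xqemg zixk jtxde okcxn dkih vscg
Hunk 4: at line 3 remove [xqemg] add [gcv] -> 9 lines: gbie fssy dkxjv gcv zixk jtxde okcxn dkih vscg
Hunk 5: at line 3 remove [gcv,zixk] add [igir,uixwu,rqk] -> 10 lines: gbie fssy dkxjv igir uixwu rqk jtxde okcxn dkih vscg
Hunk 6: at line 6 remove [jtxde] add [nrmg,qcnl] -> 11 lines: gbie fssy dkxjv igir uixwu rqk nrmg qcnl okcxn dkih vscg
Final line count: 11

Answer: 11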